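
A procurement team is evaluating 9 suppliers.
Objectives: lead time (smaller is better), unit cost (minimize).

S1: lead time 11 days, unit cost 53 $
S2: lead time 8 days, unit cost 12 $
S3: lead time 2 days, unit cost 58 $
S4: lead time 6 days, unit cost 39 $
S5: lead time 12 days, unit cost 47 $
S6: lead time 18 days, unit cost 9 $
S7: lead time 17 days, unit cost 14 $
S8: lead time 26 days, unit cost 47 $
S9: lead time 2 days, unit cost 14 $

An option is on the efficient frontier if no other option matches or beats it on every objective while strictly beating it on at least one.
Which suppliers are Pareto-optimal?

S1: dominated by S2 (lead time 8≤11, unit cost 12≤53).
S2: not dominated.
S3: dominated by S9 (lead time 2≤2, unit cost 14≤58).
S4: dominated by S9 (lead time 2≤6, unit cost 14≤39).
S5: dominated by S2 (lead time 8≤12, unit cost 12≤47).
S6: not dominated (best unit cost).
S7: dominated by S2 (lead time 8≤17, unit cost 12≤14).
S8: dominated by S2 (lead time 8≤26, unit cost 12≤47).
S9: not dominated.

S2, S6, S9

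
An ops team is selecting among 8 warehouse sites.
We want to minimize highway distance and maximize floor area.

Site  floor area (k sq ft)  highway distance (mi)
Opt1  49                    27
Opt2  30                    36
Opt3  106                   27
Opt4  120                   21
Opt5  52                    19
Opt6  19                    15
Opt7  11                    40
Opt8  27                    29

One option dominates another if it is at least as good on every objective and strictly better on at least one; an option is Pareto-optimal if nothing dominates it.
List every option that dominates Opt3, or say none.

Opt4

Opt4: floor area 120≥106, highway distance 21≤27 — dominates Opt3.
Others (Opt1, Opt2, Opt5, Opt6, Opt7, Opt8) are each worse than Opt3 on at least one objective.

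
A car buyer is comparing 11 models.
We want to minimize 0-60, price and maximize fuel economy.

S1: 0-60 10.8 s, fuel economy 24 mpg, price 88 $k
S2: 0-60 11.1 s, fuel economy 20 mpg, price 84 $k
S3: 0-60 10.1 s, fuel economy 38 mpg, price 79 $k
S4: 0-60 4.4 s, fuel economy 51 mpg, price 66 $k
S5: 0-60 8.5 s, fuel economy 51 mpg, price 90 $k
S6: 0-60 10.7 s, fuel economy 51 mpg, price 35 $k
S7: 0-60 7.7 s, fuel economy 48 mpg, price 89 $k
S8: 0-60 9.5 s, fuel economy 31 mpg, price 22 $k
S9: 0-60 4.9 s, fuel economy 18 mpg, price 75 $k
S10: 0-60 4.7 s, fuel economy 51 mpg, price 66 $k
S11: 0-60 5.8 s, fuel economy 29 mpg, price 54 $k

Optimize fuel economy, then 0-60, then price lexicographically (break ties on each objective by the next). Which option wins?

First maximize fuel economy: best is 51, kept {S4, S5, S6, S10}.
Then minimize 0-60: best is 4.4, kept {S4}.

S4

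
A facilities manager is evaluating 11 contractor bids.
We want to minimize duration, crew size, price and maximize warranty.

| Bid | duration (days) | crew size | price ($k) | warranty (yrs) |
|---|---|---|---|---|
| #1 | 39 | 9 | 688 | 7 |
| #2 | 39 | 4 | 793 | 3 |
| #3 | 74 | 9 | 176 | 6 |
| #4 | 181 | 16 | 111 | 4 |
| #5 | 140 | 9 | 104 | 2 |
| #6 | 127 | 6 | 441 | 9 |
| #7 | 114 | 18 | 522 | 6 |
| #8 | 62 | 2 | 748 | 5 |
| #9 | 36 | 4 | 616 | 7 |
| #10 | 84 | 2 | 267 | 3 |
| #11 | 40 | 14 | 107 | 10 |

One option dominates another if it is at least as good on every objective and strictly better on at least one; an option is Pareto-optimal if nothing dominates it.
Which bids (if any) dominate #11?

none

#1: worse on price (688 vs 107).
#2: worse on price (793 vs 107).
#3: worse on duration (74 vs 40).
#4: worse on duration (181 vs 40).
#5: worse on duration (140 vs 40).
#6: worse on duration (127 vs 40).
#7: worse on duration (114 vs 40).
#8: worse on duration (62 vs 40).
#9: worse on price (616 vs 107).
#10: worse on duration (84 vs 40).
No option dominates #11.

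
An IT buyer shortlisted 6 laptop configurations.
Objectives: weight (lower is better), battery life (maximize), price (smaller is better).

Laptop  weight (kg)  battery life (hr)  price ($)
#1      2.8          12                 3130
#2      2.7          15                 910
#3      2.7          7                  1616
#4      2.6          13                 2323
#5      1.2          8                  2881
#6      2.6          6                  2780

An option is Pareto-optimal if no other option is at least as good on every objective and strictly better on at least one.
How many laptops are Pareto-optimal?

#1: dominated by #2 (weight 2.7≤2.8, battery life 15≥12, price 910≤3130).
#2: not dominated (best battery life).
#3: dominated by #2 (weight 2.7≤2.7, battery life 15≥7, price 910≤1616).
#4: not dominated.
#5: not dominated (best weight).
#6: dominated by #4 (weight 2.6≤2.6, battery life 13≥6, price 2323≤2780).
Pareto-optimal: #2, #4, #5 → 3.

3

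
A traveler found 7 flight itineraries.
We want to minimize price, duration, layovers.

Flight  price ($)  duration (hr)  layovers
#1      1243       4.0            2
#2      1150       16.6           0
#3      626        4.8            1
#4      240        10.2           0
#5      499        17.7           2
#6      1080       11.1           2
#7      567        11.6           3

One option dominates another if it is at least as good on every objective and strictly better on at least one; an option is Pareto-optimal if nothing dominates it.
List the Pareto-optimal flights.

#1: not dominated (best duration).
#2: dominated by #4 (price 240≤1150, duration 10.2≤16.6, layovers 0≤0).
#3: not dominated.
#4: not dominated (best price).
#5: dominated by #4 (price 240≤499, duration 10.2≤17.7, layovers 0≤2).
#6: dominated by #3 (price 626≤1080, duration 4.8≤11.1, layovers 1≤2).
#7: dominated by #4 (price 240≤567, duration 10.2≤11.6, layovers 0≤3).

#1, #3, #4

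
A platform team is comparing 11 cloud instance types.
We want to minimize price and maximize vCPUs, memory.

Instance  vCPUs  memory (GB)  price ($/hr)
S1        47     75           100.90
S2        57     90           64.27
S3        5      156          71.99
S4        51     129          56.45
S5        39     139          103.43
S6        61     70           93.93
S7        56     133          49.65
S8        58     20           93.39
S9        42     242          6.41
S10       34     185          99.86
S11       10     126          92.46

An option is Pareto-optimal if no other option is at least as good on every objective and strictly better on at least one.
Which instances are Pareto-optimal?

S2, S6, S7, S8, S9

S1: dominated by S2 (vCPUs 57≥47, memory 90≥75, price 64.27≤100.90).
S2: not dominated.
S3: dominated by S9 (vCPUs 42≥5, memory 242≥156, price 6.41≤71.99).
S4: dominated by S7 (vCPUs 56≥51, memory 133≥129, price 49.65≤56.45).
S5: dominated by S9 (vCPUs 42≥39, memory 242≥139, price 6.41≤103.43).
S6: not dominated (best vCPUs).
S7: not dominated.
S8: not dominated.
S9: not dominated (best memory).
S10: dominated by S9 (vCPUs 42≥34, memory 242≥185, price 6.41≤99.86).
S11: dominated by S4 (vCPUs 51≥10, memory 129≥126, price 56.45≤92.46).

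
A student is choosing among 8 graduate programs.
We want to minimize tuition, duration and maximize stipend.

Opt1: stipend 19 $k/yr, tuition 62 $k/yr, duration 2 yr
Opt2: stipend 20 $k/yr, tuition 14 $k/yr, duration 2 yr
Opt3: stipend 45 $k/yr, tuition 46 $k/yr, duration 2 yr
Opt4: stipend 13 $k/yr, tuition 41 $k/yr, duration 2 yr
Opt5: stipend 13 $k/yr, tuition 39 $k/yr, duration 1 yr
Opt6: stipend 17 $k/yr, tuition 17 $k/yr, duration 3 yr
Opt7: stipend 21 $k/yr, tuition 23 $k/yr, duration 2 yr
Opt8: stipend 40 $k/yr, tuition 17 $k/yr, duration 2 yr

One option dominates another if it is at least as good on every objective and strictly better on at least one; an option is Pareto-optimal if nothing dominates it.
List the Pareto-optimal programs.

Opt1: dominated by Opt2 (stipend 20≥19, tuition 14≤62, duration 2≤2).
Opt2: not dominated (best tuition).
Opt3: not dominated (best stipend).
Opt4: dominated by Opt2 (stipend 20≥13, tuition 14≤41, duration 2≤2).
Opt5: not dominated (best duration).
Opt6: dominated by Opt2 (stipend 20≥17, tuition 14≤17, duration 2≤3).
Opt7: dominated by Opt8 (stipend 40≥21, tuition 17≤23, duration 2≤2).
Opt8: not dominated.

Opt2, Opt3, Opt5, Opt8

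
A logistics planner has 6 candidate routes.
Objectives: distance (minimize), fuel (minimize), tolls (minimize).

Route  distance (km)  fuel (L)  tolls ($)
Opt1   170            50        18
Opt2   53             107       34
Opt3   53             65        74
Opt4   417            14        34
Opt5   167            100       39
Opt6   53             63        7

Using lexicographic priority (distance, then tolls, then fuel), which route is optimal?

First minimize distance: best is 53, kept {Opt2, Opt3, Opt6}.
Then minimize tolls: best is 7, kept {Opt6}.

Opt6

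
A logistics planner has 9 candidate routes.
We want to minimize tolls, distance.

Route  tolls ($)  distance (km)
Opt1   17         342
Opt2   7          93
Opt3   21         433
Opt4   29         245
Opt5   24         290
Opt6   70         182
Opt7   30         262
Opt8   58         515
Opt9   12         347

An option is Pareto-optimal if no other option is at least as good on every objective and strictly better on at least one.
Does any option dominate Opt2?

Opt1: worse on tolls (17 vs 7).
Opt3: worse on tolls (21 vs 7).
Opt4: worse on tolls (29 vs 7).
Opt5: worse on tolls (24 vs 7).
Opt6: worse on tolls (70 vs 7).
Opt7: worse on tolls (30 vs 7).
Opt8: worse on tolls (58 vs 7).
Opt9: worse on tolls (12 vs 7).
No option is at least as good as Opt2 on every objective and strictly better on one.

No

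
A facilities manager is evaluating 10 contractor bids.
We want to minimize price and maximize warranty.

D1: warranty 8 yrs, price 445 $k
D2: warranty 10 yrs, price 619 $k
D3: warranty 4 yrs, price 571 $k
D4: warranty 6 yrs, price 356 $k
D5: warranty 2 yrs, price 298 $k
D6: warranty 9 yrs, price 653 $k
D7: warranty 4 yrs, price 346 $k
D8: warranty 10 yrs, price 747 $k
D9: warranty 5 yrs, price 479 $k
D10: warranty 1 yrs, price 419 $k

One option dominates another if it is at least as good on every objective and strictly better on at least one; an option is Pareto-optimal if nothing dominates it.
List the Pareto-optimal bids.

D1: not dominated.
D2: not dominated.
D3: dominated by D1 (warranty 8≥4, price 445≤571).
D4: not dominated.
D5: not dominated (best price).
D6: dominated by D2 (warranty 10≥9, price 619≤653).
D7: not dominated.
D8: dominated by D2 (warranty 10≥10, price 619≤747).
D9: dominated by D1 (warranty 8≥5, price 445≤479).
D10: dominated by D4 (warranty 6≥1, price 356≤419).

D1, D2, D4, D5, D7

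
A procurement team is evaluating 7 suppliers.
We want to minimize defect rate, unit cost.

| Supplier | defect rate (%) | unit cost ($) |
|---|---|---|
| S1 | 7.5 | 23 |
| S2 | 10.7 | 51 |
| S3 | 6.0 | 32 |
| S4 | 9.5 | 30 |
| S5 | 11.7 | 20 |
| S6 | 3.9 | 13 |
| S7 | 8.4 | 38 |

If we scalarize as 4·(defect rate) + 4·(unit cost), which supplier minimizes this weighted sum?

S1: 4·7.5 + 4·23 = 122.0
S2: 4·10.7 + 4·51 = 246.8
S3: 4·6.0 + 4·32 = 152.0
S4: 4·9.5 + 4·30 = 158.0
S5: 4·11.7 + 4·20 = 126.8
S6: 4·3.9 + 4·13 = 67.6
S7: 4·8.4 + 4·38 = 185.6
Lowest: S6 at 67.6.

S6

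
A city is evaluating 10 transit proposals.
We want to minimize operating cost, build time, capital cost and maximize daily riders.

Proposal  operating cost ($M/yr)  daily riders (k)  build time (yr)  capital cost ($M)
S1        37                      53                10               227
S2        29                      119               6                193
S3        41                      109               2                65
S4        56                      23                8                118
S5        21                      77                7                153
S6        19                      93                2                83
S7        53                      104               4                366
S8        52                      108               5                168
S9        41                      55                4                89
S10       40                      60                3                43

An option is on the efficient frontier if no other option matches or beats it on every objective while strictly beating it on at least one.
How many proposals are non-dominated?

S1: dominated by S2 (operating cost 29≤37, daily riders 119≥53, build time 6≤10, capital cost 193≤227).
S2: not dominated (best daily riders).
S3: not dominated.
S4: dominated by S3 (operating cost 41≤56, daily riders 109≥23, build time 2≤8, capital cost 65≤118).
S5: dominated by S6 (operating cost 19≤21, daily riders 93≥77, build time 2≤7, capital cost 83≤153).
S6: not dominated (best operating cost).
S7: dominated by S3 (operating cost 41≤53, daily riders 109≥104, build time 2≤4, capital cost 65≤366).
S8: dominated by S3 (operating cost 41≤52, daily riders 109≥108, build time 2≤5, capital cost 65≤168).
S9: dominated by S3 (operating cost 41≤41, daily riders 109≥55, build time 2≤4, capital cost 65≤89).
S10: not dominated (best capital cost).
Pareto-optimal: S2, S3, S6, S10 → 4.

4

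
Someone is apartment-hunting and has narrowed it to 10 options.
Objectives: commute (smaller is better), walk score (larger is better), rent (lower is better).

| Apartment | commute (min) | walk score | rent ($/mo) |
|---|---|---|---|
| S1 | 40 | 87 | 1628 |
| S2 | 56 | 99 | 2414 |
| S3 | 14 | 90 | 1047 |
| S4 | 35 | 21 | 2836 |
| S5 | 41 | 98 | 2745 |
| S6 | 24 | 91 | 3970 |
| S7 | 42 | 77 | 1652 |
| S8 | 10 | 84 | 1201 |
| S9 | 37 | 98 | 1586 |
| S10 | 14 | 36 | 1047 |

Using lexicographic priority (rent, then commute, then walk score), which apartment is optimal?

S3

First minimize rent: best is 1047, kept {S3, S10}.
Then minimize commute: best is 14, kept {S3, S10}.
Then maximize walk score: best is 90, kept {S3}.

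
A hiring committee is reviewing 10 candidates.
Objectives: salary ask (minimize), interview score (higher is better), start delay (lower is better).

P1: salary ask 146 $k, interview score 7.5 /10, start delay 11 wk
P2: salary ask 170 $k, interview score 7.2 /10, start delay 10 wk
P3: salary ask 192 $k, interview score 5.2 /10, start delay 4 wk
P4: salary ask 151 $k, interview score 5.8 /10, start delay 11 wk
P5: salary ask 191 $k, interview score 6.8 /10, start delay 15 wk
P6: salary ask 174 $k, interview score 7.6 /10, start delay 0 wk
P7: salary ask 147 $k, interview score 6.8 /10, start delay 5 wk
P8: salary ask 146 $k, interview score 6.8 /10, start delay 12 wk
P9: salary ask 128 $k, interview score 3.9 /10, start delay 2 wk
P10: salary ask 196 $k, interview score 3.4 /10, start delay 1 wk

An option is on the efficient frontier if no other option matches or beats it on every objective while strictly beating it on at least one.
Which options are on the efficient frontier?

P1: not dominated.
P2: not dominated.
P3: dominated by P6 (salary ask 174≤192, interview score 7.6≥5.2, start delay 0≤4).
P4: dominated by P1 (salary ask 146≤151, interview score 7.5≥5.8, start delay 11≤11).
P5: dominated by P1 (salary ask 146≤191, interview score 7.5≥6.8, start delay 11≤15).
P6: not dominated (best interview score).
P7: not dominated.
P8: dominated by P1 (salary ask 146≤146, interview score 7.5≥6.8, start delay 11≤12).
P9: not dominated (best salary ask).
P10: dominated by P6 (salary ask 174≤196, interview score 7.6≥3.4, start delay 0≤1).

P1, P2, P6, P7, P9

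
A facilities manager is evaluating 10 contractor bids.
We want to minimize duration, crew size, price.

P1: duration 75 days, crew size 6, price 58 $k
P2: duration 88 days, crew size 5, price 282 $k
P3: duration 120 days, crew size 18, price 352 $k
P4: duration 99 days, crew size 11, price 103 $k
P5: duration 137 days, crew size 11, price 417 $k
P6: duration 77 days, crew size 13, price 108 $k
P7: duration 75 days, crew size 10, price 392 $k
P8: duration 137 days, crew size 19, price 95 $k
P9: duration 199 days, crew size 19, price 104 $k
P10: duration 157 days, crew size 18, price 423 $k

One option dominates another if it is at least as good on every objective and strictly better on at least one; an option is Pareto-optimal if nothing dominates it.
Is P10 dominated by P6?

P6 vs P10: duration 77≤157, crew size 13≤18, price 108≤423 — P6 is at least as good on every objective with at least one strict improvement.

Yes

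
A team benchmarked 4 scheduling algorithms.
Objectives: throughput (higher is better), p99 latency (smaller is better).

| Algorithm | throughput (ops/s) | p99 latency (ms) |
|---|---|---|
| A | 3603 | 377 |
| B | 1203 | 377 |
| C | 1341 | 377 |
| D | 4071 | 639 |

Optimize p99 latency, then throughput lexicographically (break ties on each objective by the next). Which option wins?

A

First minimize p99 latency: best is 377, kept {A, B, C}.
Then maximize throughput: best is 3603, kept {A}.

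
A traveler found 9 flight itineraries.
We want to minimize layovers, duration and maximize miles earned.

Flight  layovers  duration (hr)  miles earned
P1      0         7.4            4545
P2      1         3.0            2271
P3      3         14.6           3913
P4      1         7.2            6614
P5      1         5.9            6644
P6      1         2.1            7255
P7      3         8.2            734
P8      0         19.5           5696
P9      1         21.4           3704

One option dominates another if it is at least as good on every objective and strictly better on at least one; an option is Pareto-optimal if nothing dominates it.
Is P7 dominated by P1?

Yes

P1 vs P7: layovers 0≤3, duration 7.4≤8.2, miles earned 4545≥734 — P1 is at least as good on every objective with at least one strict improvement.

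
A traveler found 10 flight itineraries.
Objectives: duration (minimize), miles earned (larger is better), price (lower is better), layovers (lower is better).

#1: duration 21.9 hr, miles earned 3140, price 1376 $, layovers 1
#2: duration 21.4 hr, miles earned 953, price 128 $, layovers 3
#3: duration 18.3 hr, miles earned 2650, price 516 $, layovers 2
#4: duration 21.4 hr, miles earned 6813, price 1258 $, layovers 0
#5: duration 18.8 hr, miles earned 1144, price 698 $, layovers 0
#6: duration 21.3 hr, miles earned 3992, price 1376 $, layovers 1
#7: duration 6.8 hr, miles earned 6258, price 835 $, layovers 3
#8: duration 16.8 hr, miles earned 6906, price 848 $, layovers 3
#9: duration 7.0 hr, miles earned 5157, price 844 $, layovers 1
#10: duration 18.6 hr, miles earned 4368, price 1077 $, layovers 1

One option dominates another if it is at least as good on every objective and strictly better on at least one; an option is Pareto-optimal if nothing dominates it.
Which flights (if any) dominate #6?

#9: duration 7.0≤21.3, miles earned 5157≥3992, price 844≤1376, layovers 1≤1 — dominates #6.
#10: duration 18.6≤21.3, miles earned 4368≥3992, price 1077≤1376, layovers 1≤1 — dominates #6.
Others (#1, #2, #3, #4, #5, #7, #8) are each worse than #6 on at least one objective.

#9, #10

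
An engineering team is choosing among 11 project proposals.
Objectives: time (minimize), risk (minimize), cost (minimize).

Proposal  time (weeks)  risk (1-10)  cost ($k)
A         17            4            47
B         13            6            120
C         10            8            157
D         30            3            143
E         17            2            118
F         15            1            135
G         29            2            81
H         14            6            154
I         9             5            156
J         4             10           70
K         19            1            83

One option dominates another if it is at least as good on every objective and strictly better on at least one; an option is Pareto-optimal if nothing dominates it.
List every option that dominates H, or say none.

B: time 13≤14, risk 6≤6, cost 120≤154 — dominates H.
Others (A, C, D, E, F, G, I, J, K) are each worse than H on at least one objective.

B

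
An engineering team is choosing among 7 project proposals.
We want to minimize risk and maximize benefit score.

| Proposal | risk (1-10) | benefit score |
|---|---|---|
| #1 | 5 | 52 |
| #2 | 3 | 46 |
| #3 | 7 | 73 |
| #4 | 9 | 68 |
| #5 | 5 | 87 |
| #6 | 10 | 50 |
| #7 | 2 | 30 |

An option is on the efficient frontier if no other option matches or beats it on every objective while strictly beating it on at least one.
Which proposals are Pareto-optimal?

#2, #5, #7

#1: dominated by #5 (risk 5≤5, benefit score 87≥52).
#2: not dominated.
#3: dominated by #5 (risk 5≤7, benefit score 87≥73).
#4: dominated by #3 (risk 7≤9, benefit score 73≥68).
#5: not dominated (best benefit score).
#6: dominated by #1 (risk 5≤10, benefit score 52≥50).
#7: not dominated (best risk).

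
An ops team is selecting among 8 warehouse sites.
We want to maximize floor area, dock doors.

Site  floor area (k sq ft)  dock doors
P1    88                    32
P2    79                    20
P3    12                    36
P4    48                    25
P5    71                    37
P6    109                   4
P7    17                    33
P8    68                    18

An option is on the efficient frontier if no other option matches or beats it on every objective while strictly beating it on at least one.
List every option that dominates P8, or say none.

P1, P2, P5

P1: floor area 88≥68, dock doors 32≥18 — dominates P8.
P2: floor area 79≥68, dock doors 20≥18 — dominates P8.
P5: floor area 71≥68, dock doors 37≥18 — dominates P8.
Others (P3, P4, P6, P7) are each worse than P8 on at least one objective.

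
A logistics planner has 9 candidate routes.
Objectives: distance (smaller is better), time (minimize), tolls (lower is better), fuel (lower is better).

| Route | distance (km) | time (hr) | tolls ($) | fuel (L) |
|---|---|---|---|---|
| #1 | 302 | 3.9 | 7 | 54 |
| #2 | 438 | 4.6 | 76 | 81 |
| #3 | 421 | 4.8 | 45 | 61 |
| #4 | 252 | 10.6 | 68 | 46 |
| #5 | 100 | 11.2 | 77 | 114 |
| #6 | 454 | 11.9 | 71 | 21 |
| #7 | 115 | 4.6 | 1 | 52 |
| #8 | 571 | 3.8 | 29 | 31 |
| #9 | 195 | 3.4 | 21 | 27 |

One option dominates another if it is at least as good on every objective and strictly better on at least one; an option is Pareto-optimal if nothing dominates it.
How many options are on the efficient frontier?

#1: not dominated.
#2: dominated by #1 (distance 302≤438, time 3.9≤4.6, tolls 7≤76, fuel 54≤81).
#3: dominated by #1 (distance 302≤421, time 3.9≤4.8, tolls 7≤45, fuel 54≤61).
#4: dominated by #9 (distance 195≤252, time 3.4≤10.6, tolls 21≤68, fuel 27≤46).
#5: not dominated (best distance).
#6: not dominated (best fuel).
#7: not dominated (best tolls).
#8: dominated by #9 (distance 195≤571, time 3.4≤3.8, tolls 21≤29, fuel 27≤31).
#9: not dominated (best time).
Pareto-optimal: #1, #5, #6, #7, #9 → 5.

5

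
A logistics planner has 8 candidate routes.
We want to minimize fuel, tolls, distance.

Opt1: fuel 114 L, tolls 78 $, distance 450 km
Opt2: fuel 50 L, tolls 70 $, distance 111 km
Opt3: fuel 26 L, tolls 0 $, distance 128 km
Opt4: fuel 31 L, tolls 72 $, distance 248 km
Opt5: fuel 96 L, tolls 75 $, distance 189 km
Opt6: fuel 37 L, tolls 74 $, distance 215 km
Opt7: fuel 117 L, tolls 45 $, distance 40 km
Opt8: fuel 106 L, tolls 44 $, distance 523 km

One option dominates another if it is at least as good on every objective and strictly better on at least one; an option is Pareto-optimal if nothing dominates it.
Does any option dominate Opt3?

Opt1: worse on fuel (114 vs 26).
Opt2: worse on fuel (50 vs 26).
Opt4: worse on fuel (31 vs 26).
Opt5: worse on fuel (96 vs 26).
Opt6: worse on fuel (37 vs 26).
Opt7: worse on fuel (117 vs 26).
Opt8: worse on fuel (106 vs 26).
No option is at least as good as Opt3 on every objective and strictly better on one.

No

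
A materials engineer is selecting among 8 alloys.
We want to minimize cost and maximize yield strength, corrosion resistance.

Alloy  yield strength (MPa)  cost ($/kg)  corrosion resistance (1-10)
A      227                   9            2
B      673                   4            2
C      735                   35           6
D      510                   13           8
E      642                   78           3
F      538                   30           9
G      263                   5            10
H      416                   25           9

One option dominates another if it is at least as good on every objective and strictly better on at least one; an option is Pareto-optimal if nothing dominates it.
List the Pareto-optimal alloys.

A: dominated by B (yield strength 673≥227, cost 4≤9, corrosion resistance 2≥2).
B: not dominated (best cost).
C: not dominated (best yield strength).
D: not dominated.
E: dominated by C (yield strength 735≥642, cost 35≤78, corrosion resistance 6≥3).
F: not dominated.
G: not dominated (best corrosion resistance).
H: not dominated.

B, C, D, F, G, H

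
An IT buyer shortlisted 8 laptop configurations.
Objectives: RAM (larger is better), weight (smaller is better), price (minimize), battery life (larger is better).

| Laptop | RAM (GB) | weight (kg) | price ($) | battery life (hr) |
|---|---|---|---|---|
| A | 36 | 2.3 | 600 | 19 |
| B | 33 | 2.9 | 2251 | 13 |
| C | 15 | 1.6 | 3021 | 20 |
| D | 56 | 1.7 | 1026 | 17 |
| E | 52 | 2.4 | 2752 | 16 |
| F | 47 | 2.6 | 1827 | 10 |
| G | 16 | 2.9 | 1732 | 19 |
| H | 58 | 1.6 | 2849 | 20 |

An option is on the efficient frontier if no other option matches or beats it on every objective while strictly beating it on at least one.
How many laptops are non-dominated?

3

A: not dominated (best price).
B: dominated by A (RAM 36≥33, weight 2.3≤2.9, price 600≤2251, battery life 19≥13).
C: dominated by H (RAM 58≥15, weight 1.6≤1.6, price 2849≤3021, battery life 20≥20).
D: not dominated.
E: dominated by D (RAM 56≥52, weight 1.7≤2.4, price 1026≤2752, battery life 17≥16).
F: dominated by D (RAM 56≥47, weight 1.7≤2.6, price 1026≤1827, battery life 17≥10).
G: dominated by A (RAM 36≥16, weight 2.3≤2.9, price 600≤1732, battery life 19≥19).
H: not dominated (best RAM).
Pareto-optimal: A, D, H → 3.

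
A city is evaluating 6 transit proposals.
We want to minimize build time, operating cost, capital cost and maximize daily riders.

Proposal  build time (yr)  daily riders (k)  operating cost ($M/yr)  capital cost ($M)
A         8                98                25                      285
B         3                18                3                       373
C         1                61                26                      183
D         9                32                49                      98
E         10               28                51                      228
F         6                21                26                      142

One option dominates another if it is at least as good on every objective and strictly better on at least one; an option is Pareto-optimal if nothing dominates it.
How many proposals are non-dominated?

A: not dominated (best daily riders).
B: not dominated (best operating cost).
C: not dominated (best build time).
D: not dominated (best capital cost).
E: dominated by C (build time 1≤10, daily riders 61≥28, operating cost 26≤51, capital cost 183≤228).
F: not dominated.
Pareto-optimal: A, B, C, D, F → 5.

5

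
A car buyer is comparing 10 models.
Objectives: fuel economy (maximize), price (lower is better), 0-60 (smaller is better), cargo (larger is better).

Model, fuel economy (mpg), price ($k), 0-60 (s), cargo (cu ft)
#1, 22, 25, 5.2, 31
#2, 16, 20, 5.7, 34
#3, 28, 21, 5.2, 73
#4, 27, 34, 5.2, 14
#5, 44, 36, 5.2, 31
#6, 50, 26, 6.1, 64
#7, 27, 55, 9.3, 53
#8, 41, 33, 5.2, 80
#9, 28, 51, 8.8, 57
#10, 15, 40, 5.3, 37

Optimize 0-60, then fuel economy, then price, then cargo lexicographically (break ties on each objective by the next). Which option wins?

First minimize 0-60: best is 5.2, kept {#1, #3, #4, #5, #8}.
Then maximize fuel economy: best is 44, kept {#5}.

#5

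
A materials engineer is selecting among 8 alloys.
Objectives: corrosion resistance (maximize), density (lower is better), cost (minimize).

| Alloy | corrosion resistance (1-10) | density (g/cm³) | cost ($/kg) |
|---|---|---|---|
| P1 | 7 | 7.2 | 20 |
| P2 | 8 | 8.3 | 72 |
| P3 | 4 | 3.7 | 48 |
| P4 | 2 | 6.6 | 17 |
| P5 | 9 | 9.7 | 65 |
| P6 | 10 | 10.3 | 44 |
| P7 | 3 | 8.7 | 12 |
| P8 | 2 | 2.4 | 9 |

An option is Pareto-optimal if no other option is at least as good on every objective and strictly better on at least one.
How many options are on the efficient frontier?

7

P1: not dominated.
P2: not dominated.
P3: not dominated.
P4: dominated by P8 (corrosion resistance 2≥2, density 2.4≤6.6, cost 9≤17).
P5: not dominated.
P6: not dominated (best corrosion resistance).
P7: not dominated.
P8: not dominated (best density).
Pareto-optimal: P1, P2, P3, P5, P6, P7, P8 → 7.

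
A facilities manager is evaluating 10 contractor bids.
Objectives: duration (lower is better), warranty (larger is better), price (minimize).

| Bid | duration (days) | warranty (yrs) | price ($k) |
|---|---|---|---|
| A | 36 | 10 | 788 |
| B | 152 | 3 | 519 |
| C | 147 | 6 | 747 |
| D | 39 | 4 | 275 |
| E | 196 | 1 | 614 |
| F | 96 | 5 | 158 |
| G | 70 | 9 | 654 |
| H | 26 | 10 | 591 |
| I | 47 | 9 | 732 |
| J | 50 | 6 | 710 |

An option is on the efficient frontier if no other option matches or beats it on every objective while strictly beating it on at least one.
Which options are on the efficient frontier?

D, F, H

A: dominated by H (duration 26≤36, warranty 10≥10, price 591≤788).
B: dominated by D (duration 39≤152, warranty 4≥3, price 275≤519).
C: dominated by G (duration 70≤147, warranty 9≥6, price 654≤747).
D: not dominated.
E: dominated by B (duration 152≤196, warranty 3≥1, price 519≤614).
F: not dominated (best price).
G: dominated by H (duration 26≤70, warranty 10≥9, price 591≤654).
H: not dominated (best duration).
I: dominated by H (duration 26≤47, warranty 10≥9, price 591≤732).
J: dominated by H (duration 26≤50, warranty 10≥6, price 591≤710).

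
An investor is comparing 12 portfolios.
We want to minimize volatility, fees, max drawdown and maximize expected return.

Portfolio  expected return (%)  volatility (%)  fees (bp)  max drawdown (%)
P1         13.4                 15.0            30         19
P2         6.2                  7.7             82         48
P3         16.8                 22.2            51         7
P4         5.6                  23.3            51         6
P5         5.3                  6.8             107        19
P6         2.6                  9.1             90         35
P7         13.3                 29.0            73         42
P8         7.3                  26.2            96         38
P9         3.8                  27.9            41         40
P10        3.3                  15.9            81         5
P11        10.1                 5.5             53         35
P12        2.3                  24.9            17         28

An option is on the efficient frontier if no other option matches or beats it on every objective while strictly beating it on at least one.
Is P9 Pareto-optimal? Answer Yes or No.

No

P1 vs P9: expected return 13.4≥3.8, volatility 15.0≤27.9, fees 30≤41, max drawdown 19≤40 — P1 is at least as good on every objective and strictly better on at least one, so P1 dominates P9.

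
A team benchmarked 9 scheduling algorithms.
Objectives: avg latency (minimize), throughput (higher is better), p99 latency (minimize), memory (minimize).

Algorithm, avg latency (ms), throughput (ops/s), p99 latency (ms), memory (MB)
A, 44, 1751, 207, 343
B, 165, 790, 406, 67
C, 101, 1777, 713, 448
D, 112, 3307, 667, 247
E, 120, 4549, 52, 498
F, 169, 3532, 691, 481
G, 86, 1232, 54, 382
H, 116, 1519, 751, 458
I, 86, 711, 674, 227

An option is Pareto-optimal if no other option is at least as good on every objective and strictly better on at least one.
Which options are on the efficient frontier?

A, B, C, D, E, F, G, I

A: not dominated (best avg latency).
B: not dominated (best memory).
C: not dominated.
D: not dominated.
E: not dominated (best throughput).
F: not dominated.
G: not dominated.
H: dominated by A (avg latency 44≤116, throughput 1751≥1519, p99 latency 207≤751, memory 343≤458).
I: not dominated.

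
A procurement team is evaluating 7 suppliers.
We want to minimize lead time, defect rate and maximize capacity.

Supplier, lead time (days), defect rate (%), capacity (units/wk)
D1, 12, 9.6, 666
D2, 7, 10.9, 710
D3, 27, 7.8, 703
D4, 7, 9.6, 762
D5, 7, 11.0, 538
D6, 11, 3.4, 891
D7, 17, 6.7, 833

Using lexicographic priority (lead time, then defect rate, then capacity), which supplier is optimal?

First minimize lead time: best is 7, kept {D2, D4, D5}.
Then minimize defect rate: best is 9.6, kept {D4}.

D4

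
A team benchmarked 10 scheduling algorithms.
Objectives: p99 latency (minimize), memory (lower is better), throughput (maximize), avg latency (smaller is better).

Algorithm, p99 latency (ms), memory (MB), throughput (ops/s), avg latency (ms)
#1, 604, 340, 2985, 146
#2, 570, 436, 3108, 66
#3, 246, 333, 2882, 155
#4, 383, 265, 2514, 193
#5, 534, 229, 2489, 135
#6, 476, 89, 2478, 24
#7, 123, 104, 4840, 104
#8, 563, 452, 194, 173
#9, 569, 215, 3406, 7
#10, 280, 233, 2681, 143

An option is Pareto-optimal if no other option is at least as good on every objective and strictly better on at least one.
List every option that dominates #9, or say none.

#1: worse on p99 latency (604 vs 569).
#2: worse on p99 latency (570 vs 569).
#3: worse on memory (333 vs 215).
#4: worse on memory (265 vs 215).
#5: worse on memory (229 vs 215).
#6: worse on throughput (2478 vs 3406).
#7: worse on avg latency (104 vs 7).
#8: worse on memory (452 vs 215).
#10: worse on memory (233 vs 215).
No option dominates #9.

none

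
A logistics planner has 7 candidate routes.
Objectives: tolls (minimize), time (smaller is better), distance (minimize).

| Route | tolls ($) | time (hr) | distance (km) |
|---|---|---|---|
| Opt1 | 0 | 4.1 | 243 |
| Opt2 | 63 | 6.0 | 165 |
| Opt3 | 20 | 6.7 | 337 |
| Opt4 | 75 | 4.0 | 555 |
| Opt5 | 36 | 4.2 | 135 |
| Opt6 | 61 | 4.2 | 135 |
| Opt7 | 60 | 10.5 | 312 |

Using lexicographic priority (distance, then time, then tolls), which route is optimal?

First minimize distance: best is 135, kept {Opt5, Opt6}.
Then minimize time: best is 4.2, kept {Opt5, Opt6}.
Then minimize tolls: best is 36, kept {Opt5}.

Opt5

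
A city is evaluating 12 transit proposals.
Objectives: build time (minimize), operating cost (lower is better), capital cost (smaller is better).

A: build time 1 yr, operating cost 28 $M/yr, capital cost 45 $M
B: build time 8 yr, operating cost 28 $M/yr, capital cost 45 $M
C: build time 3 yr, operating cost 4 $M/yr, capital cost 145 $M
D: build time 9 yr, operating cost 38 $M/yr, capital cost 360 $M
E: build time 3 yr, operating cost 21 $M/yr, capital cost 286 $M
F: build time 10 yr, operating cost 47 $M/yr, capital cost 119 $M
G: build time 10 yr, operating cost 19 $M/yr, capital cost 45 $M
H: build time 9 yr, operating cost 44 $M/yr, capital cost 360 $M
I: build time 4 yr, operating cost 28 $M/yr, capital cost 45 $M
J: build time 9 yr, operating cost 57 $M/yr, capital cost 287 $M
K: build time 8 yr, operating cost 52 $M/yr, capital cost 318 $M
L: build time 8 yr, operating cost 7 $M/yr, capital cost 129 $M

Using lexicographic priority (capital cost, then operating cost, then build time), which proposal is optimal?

G

First minimize capital cost: best is 45, kept {A, B, G, I}.
Then minimize operating cost: best is 19, kept {G}.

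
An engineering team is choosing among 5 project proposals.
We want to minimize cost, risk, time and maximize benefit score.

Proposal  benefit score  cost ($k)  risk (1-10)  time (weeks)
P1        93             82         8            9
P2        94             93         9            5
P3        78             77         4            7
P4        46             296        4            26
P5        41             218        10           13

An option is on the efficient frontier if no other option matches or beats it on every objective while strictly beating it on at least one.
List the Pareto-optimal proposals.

P1, P2, P3

P1: not dominated.
P2: not dominated (best benefit score).
P3: not dominated (best cost).
P4: dominated by P3 (benefit score 78≥46, cost 77≤296, risk 4≤4, time 7≤26).
P5: dominated by P1 (benefit score 93≥41, cost 82≤218, risk 8≤10, time 9≤13).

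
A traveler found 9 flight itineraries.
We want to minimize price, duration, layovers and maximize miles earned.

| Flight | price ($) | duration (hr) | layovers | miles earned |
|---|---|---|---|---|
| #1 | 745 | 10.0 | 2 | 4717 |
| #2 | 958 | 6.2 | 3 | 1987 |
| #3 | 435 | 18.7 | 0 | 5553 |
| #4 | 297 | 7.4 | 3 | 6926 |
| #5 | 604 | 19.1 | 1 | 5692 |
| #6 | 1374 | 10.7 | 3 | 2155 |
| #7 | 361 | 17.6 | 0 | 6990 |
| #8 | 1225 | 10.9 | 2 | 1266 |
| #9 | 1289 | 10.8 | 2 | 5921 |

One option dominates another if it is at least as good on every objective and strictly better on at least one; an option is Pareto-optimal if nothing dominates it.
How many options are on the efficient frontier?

#1: not dominated.
#2: not dominated (best duration).
#3: dominated by #7 (price 361≤435, duration 17.6≤18.7, layovers 0≤0, miles earned 6990≥5553).
#4: not dominated (best price).
#5: dominated by #7 (price 361≤604, duration 17.6≤19.1, layovers 0≤1, miles earned 6990≥5692).
#6: dominated by #1 (price 745≤1374, duration 10.0≤10.7, layovers 2≤3, miles earned 4717≥2155).
#7: not dominated (best miles earned).
#8: dominated by #1 (price 745≤1225, duration 10.0≤10.9, layovers 2≤2, miles earned 4717≥1266).
#9: not dominated.
Pareto-optimal: #1, #2, #4, #7, #9 → 5.

5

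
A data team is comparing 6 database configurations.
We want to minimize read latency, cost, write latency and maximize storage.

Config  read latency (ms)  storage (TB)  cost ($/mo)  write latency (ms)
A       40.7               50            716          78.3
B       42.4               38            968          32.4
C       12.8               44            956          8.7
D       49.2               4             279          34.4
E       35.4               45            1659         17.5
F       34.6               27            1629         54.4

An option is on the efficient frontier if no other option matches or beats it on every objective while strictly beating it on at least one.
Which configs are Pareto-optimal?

A, C, D, E

A: not dominated (best storage).
B: dominated by C (read latency 12.8≤42.4, storage 44≥38, cost 956≤968, write latency 8.7≤32.4).
C: not dominated (best read latency).
D: not dominated (best cost).
E: not dominated.
F: dominated by C (read latency 12.8≤34.6, storage 44≥27, cost 956≤1629, write latency 8.7≤54.4).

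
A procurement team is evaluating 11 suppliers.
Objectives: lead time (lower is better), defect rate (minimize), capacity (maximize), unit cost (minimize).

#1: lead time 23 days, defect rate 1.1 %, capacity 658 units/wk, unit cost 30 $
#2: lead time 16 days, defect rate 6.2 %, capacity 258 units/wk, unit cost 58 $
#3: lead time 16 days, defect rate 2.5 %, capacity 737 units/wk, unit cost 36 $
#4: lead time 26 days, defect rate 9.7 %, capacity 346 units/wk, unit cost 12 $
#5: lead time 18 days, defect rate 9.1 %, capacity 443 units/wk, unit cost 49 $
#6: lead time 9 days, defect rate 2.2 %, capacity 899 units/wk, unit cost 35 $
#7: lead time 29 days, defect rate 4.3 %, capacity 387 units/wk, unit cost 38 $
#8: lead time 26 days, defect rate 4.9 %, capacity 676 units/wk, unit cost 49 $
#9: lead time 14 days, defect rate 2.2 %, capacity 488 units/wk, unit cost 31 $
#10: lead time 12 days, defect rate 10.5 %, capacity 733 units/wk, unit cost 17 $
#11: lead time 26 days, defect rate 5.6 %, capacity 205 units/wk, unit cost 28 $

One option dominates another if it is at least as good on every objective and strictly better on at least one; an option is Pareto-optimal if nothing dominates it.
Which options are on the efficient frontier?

#1, #4, #6, #9, #10, #11

#1: not dominated (best defect rate).
#2: dominated by #3 (lead time 16≤16, defect rate 2.5≤6.2, capacity 737≥258, unit cost 36≤58).
#3: dominated by #6 (lead time 9≤16, defect rate 2.2≤2.5, capacity 899≥737, unit cost 35≤36).
#4: not dominated (best unit cost).
#5: dominated by #3 (lead time 16≤18, defect rate 2.5≤9.1, capacity 737≥443, unit cost 36≤49).
#6: not dominated (best lead time).
#7: dominated by #1 (lead time 23≤29, defect rate 1.1≤4.3, capacity 658≥387, unit cost 30≤38).
#8: dominated by #3 (lead time 16≤26, defect rate 2.5≤4.9, capacity 737≥676, unit cost 36≤49).
#9: not dominated.
#10: not dominated.
#11: not dominated.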